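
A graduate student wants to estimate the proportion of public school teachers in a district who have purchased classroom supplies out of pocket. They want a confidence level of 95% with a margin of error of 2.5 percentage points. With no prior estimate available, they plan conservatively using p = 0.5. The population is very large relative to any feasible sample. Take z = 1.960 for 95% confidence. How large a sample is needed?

1537

With p = 0.5, p(1−p) = 0.25.
n = z²·p(1−p)/E² = 1.960² × 0.2500 / 0.025² = 3.8416 × 0.2500 / 0.000625 ≈ 1536.64.
Rounding up gives n = 1537.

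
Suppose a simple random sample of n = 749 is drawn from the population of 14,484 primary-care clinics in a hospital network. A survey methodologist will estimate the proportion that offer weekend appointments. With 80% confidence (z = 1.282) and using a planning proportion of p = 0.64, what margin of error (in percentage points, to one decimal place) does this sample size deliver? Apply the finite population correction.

Finite-population factor: (N−n)/(N−1) = (14484−749)/(14484−1) = 0.9484.
SE(p̂) = √[p(1−p)/n · (N−n)/(N−1)] = √[0.2304/749 × 0.9484] = 0.01708.
E = z × SE = 1.282 × 0.01708 = 0.02190 ≈ 2.2 percentage points.

2.2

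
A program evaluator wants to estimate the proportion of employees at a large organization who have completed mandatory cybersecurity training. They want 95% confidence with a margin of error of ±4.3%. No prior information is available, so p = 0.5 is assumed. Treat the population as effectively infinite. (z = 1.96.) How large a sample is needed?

520

With p = 0.5, p(1−p) = 0.25.
n = z²·p(1−p)/E² = 1.96² × 0.2500 / 0.043² = 3.8416 × 0.2500 / 0.001849 ≈ 519.42.
Rounding up gives n = 520.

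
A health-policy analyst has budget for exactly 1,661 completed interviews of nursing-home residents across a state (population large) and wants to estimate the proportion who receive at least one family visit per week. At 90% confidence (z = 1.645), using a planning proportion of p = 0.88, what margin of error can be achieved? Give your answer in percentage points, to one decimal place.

1.3

SE(p̂) = √[p(1−p)/n] = √[0.1056/1661] = 0.00797.
E = z × SE = 1.645 × 0.00797 = 0.01312, or 1.3 percentage points.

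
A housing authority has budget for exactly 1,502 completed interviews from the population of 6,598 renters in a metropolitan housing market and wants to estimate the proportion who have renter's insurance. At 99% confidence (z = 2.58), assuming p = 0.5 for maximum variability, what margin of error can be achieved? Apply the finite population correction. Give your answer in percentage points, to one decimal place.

2.9

Finite-population factor: (N−n)/(N−1) = (6598−1502)/(6598−1) = 0.7725.
SE(p̂) = √[p(1−p)/n · (N−n)/(N−1)] = √[0.2500/1502 × 0.7725] = 0.01134.
E = z × SE = 2.58 × 0.01134 = 0.02925 ≈ 2.9 percentage points.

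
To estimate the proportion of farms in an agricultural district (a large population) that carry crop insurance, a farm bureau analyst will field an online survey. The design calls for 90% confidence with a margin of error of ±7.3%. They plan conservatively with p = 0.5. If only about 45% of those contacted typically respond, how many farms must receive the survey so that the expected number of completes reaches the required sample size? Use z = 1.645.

Completed interviews needed: n₀ = 1.645² × 0.2500 / 0.073² ≈ 126.95 → 127.
At a 45% response rate, contacts needed = 127 / 0.45 ≈ 282.22 → 283.

283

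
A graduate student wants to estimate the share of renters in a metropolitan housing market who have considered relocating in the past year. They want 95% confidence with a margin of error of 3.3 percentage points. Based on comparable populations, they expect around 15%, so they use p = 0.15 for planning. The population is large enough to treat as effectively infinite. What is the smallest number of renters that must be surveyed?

For 95% confidence, z = 1.960.
With p = 0.15, p(1−p) = 0.1275.
n = z²·p(1−p)/E² = 1.960² × 0.1275 / 0.033² = 3.8416 × 0.1275 / 0.001089 ≈ 449.77.
Rounding up gives n = 450.

450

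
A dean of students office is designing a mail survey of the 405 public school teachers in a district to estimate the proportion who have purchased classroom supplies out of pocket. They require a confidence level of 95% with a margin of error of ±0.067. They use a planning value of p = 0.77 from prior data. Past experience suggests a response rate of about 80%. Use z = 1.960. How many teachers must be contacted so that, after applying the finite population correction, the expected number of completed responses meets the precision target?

139

Completed interviews needed (unadjusted): n₀ = 1.960² × 0.1771 / 0.067² ≈ 151.56 → 152.
FPC for N = 405: n = 152 / (1 + 151/405) = 152 / 1.3728 ≈ 110.72 → 111.
At an 80% response rate, contacts needed = 111 / 0.80 ≈ 138.75 → 139.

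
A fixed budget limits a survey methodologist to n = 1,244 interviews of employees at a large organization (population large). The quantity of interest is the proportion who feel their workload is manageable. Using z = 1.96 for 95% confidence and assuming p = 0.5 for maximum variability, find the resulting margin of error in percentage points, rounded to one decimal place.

2.8

SE(p̂) = √[p(1−p)/n] = √[0.2500/1244] = 0.01418.
E = z × SE = 1.96 × 0.01418 = 0.02779, or 2.8 percentage points.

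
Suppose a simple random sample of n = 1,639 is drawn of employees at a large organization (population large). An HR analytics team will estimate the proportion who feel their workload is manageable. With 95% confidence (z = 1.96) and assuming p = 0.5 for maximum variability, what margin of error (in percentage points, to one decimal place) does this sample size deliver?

SE(p̂) = √[p(1−p)/n] = √[0.2500/1639] = 0.01235.
E = z × SE = 1.96 × 0.01235 = 0.02421, or 2.4 percentage points.

2.4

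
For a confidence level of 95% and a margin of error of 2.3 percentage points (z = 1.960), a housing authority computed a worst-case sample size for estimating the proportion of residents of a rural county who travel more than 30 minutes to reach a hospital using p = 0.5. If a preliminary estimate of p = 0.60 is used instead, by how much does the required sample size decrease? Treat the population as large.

Conservative (p = 0.5): n = 1.960² × 0.25 / 0.023² ≈ 1815.50 → 1816.
Using p = 0.60: p(1−p) = 0.2400, so n = 1.960² × 0.2400 / 0.023² ≈ 1742.88 → 1743.
Reduction: 1816 − 1743 = 73.

73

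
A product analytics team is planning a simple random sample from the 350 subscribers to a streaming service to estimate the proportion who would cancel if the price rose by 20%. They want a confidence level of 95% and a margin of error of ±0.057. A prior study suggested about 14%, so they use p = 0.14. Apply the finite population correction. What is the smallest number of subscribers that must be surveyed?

102

For 95% confidence, z = 1.96.
Unadjusted: n₀ = 1.96² × 0.14 × 0.86 / 0.057² ≈ 142.36, so n₀ = 143.
Finite population correction with N = 350: n = n₀ / (1 + (n₀−1)/N) = 143 / (1 + 142/350) = 143 / 1.4057 ≈ 101.73.
Rounding up, n = 102.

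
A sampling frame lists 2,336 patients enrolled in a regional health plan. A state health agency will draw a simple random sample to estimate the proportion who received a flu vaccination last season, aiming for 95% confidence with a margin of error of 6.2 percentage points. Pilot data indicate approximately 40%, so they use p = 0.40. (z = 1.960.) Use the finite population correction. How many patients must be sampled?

218

Unadjusted: n₀ = 1.960² × 0.40 × 0.60 / 0.062² ≈ 239.85, so n₀ = 240.
Finite population correction with N = 2,336: n = n₀ / (1 + (n₀−1)/N) = 240 / (1 + 239/2336) = 240 / 1.1023 ≈ 217.72.
Rounding up, n = 218.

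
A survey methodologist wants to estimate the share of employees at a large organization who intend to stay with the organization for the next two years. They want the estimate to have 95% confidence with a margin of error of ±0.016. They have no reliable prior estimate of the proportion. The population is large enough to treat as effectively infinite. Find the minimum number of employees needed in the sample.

3752

For 95% confidence, z = 1.96.
With no prior estimate, use p = 0.5, giving p(1−p) = 0.25.
n = z²·p(1−p)/E² = 1.96² × 0.2500 / 0.016² = 3.8416 × 0.2500 / 0.000256 ≈ 3751.56.
Rounding up gives n = 3752.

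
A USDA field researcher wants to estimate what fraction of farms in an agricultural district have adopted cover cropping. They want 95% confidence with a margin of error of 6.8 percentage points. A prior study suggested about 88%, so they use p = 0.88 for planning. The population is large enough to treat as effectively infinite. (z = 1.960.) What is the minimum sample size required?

With p = 0.88, p(1−p) = 0.1056.
n = z²·p(1−p)/E² = 1.960² × 0.1056 / 0.068² = 3.8416 × 0.1056 / 0.004624 ≈ 87.73.
Rounding up gives n = 88.

88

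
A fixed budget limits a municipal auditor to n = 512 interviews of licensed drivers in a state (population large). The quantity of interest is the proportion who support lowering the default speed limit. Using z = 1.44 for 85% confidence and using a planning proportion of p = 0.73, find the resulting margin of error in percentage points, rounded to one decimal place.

2.8

SE(p̂) = √[p(1−p)/n] = √[0.1971/512] = 0.01962.
E = z × SE = 1.44 × 0.01962 = 0.02825, or 2.8 percentage points.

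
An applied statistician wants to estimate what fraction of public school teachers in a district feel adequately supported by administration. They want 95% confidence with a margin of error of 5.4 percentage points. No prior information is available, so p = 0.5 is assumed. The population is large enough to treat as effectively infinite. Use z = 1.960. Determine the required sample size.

330

With p = 0.5, p(1−p) = 0.25.
n = z²·p(1−p)/E² = 1.960² × 0.2500 / 0.054² = 3.8416 × 0.2500 / 0.002916 ≈ 329.36.
Rounding up gives n = 330.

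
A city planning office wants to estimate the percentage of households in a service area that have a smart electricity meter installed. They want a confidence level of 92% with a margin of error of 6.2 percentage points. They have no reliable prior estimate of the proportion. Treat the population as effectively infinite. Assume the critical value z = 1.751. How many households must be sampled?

With no prior estimate, use p = 0.5, giving p(1−p) = 0.25.
n = z²·p(1−p)/E² = 1.751² × 0.2500 / 0.062² = 3.0660 × 0.2500 / 0.003844 ≈ 199.40.
Rounding up gives n = 200.

200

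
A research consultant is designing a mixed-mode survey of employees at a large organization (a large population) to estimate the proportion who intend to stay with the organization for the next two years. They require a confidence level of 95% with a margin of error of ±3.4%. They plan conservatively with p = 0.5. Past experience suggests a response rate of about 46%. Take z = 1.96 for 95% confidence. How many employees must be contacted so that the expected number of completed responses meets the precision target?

Completed interviews needed: n₀ = 1.96² × 0.2500 / 0.034² ≈ 830.80 → 831.
At a 46% response rate, contacts needed = 831 / 0.46 ≈ 1806.52 → 1807.

1807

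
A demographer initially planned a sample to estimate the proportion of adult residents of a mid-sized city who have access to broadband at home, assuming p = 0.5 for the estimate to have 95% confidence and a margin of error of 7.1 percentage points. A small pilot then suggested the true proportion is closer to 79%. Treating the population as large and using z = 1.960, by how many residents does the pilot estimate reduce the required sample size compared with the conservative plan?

Conservative (p = 0.5): n = 1.960² × 0.25 / 0.071² ≈ 190.52 → 191.
Using p = 0.79: p(1−p) = 0.1659, so n = 1.960² × 0.1659 / 0.071² ≈ 126.43 → 127.
Reduction: 191 − 127 = 64.

64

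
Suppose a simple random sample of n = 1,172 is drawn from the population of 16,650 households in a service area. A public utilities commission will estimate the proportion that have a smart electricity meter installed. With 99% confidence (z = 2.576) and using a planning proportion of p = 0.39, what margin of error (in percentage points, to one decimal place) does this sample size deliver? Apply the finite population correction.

3.5

Finite-population factor: (N−n)/(N−1) = (16650−1172)/(16650−1) = 0.9297.
SE(p̂) = √[p(1−p)/n · (N−n)/(N−1)] = √[0.2379/1172 × 0.9297] = 0.01374.
E = z × SE = 2.576 × 0.01374 = 0.03539 ≈ 3.5 percentage points.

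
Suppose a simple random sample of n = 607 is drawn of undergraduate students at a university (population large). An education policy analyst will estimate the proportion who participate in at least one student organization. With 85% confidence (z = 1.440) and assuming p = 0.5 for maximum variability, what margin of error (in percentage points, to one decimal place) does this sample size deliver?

SE(p̂) = √[p(1−p)/n] = √[0.2500/607] = 0.02029.
E = z × SE = 1.440 × 0.02029 = 0.02922, or 2.9 percentage points.

2.9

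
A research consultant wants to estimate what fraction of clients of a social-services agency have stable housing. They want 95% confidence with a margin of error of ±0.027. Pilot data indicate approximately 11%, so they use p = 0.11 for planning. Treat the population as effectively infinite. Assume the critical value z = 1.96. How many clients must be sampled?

516

With p = 0.11, p(1−p) = 0.0979.
n = z²·p(1−p)/E² = 1.96² × 0.0979 / 0.027² = 3.8416 × 0.0979 / 0.000729 ≈ 515.90.
Rounding up gives n = 516.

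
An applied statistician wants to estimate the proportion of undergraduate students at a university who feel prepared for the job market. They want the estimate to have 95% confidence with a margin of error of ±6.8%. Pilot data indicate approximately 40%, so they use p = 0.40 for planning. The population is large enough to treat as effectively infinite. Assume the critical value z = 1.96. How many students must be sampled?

With p = 0.40, p(1−p) = 0.2400.
n = z²·p(1−p)/E² = 1.96² × 0.2400 / 0.068² = 3.8416 × 0.2400 / 0.004624 ≈ 199.39.
Rounding up gives n = 200.

200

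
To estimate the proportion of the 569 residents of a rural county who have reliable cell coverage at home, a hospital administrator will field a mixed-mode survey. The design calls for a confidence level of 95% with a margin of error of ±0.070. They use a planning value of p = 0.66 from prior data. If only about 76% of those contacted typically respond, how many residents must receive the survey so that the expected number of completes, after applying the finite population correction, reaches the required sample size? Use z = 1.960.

Completed interviews needed (unadjusted): n₀ = 1.960² × 0.2244 / 0.070² ≈ 175.93 → 176.
FPC for N = 569: n = 176 / (1 + 175/569) = 176 / 1.3076 ≈ 134.60 → 135.
At a 76% response rate, contacts needed = 135 / 0.76 ≈ 177.63 → 178.

178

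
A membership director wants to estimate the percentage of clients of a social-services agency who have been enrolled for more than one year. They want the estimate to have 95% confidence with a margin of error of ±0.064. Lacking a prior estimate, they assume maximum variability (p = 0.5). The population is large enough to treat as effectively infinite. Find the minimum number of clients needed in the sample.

For 95% confidence, z = 1.960.
With p = 0.5, p(1−p) = 0.25.
n = z²·p(1−p)/E² = 1.960² × 0.2500 / 0.064² = 3.8416 × 0.2500 / 0.004096 ≈ 234.47.
Rounding up gives n = 235.

235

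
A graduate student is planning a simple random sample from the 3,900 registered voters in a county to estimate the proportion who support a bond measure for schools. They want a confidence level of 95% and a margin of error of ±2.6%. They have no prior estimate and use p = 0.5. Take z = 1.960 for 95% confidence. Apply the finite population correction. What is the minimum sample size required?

1042

Unadjusted: n₀ = 1.960² × 0.50 × 0.50 / 0.026² ≈ 1420.71, so n₀ = 1421.
Finite population correction with N = 3,900: n = n₀ / (1 + (n₀−1)/N) = 1421 / (1 + 1420/3900) = 1421 / 1.3641 ≈ 1041.71.
Rounding up, n = 1042.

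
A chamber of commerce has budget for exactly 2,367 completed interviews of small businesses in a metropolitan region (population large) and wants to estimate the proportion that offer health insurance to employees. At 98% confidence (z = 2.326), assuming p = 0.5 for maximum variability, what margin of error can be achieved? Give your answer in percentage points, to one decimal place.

SE(p̂) = √[p(1−p)/n] = √[0.2500/2367] = 0.01028.
E = z × SE = 2.326 × 0.01028 = 0.02390, or 2.4 percentage points.

2.4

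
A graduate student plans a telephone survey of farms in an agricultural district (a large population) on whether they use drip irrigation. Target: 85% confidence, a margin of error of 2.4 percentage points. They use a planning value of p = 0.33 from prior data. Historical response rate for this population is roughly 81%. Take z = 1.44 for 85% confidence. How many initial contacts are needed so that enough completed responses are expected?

Completed interviews needed: n₀ = 1.44² × 0.2211 / 0.024² ≈ 795.96 → 796.
At an 81% response rate, contacts needed = 796 / 0.81 ≈ 982.72 → 983.

983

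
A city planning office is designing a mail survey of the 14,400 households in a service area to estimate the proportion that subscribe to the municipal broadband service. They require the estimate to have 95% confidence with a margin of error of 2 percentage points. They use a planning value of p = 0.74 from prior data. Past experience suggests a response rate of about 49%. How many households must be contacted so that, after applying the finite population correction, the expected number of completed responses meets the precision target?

For 95% confidence, z = 1.960.
Completed interviews needed (unadjusted): n₀ = 1.960² × 0.1924 / 0.020² ≈ 1847.81 → 1848.
FPC for N = 14,400: n = 1848 / (1 + 1847/14400) = 1848 / 1.1283 ≈ 1637.91 → 1638.
At a 49% response rate, contacts needed = 1638 / 0.49 ≈ 3342.86 → 3343.

3343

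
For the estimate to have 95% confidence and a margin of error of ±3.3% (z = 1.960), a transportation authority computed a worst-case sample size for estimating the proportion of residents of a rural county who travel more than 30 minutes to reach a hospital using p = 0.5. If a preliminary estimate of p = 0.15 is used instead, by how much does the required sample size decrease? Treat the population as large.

432

Conservative (p = 0.5): n = 1.960² × 0.25 / 0.033² ≈ 881.91 → 882.
Using p = 0.15: p(1−p) = 0.1275, so n = 1.960² × 0.1275 / 0.033² ≈ 449.77 → 450.
Reduction: 882 − 450 = 432.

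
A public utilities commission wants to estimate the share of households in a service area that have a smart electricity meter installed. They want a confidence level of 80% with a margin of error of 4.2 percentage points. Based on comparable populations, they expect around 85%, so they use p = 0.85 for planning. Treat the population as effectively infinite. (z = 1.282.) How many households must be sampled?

With p = 0.85, p(1−p) = 0.1275.
n = z²·p(1−p)/E² = 1.282² × 0.1275 / 0.042² = 1.6435 × 0.1275 / 0.001764 ≈ 118.79.
Rounding up gives n = 119.

119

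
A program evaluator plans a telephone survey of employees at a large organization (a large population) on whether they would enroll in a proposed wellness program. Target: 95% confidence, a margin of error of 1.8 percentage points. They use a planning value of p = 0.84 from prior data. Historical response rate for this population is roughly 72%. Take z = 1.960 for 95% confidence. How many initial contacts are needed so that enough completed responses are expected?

Completed interviews needed: n₀ = 1.960² × 0.1344 / 0.018² ≈ 1593.55 → 1594.
At a 72% response rate, contacts needed = 1594 / 0.72 ≈ 2213.89 → 2214.

2214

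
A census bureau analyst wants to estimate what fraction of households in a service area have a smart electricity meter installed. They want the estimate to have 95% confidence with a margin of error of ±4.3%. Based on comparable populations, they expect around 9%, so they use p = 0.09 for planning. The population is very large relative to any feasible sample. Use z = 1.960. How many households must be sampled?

With p = 0.09, p(1−p) = 0.0819.
n = z²·p(1−p)/E² = 1.960² × 0.0819 / 0.043² = 3.8416 × 0.0819 / 0.001849 ≈ 170.16.
Rounding up gives n = 171.

171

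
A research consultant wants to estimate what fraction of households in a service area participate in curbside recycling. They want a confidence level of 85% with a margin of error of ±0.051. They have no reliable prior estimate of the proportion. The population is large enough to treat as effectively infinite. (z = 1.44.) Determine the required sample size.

200

With no prior estimate, use p = 0.5, giving p(1−p) = 0.25.
n = z²·p(1−p)/E² = 1.44² × 0.2500 / 0.051² = 2.0736 × 0.2500 / 0.002601 ≈ 199.31.
Rounding up gives n = 200.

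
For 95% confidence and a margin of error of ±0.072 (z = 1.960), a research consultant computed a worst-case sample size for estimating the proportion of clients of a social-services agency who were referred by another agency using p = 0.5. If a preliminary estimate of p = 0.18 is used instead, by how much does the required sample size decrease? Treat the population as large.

76

Conservative (p = 0.5): n = 1.960² × 0.25 / 0.072² ≈ 185.26 → 186.
Using p = 0.18: p(1−p) = 0.1476, so n = 1.960² × 0.1476 / 0.072² ≈ 109.38 → 110.
Reduction: 186 − 110 = 76.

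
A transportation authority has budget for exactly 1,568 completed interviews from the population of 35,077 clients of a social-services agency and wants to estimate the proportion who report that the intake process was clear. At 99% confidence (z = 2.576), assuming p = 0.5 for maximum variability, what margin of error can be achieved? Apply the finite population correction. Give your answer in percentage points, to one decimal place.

3.2

Finite-population factor: (N−n)/(N−1) = (35077−1568)/(35077−1) = 0.9553.
SE(p̂) = √[p(1−p)/n · (N−n)/(N−1)] = √[0.2500/1568 × 0.9553] = 0.01234.
E = z × SE = 2.576 × 0.01234 = 0.03179 ≈ 3.2 percentage points.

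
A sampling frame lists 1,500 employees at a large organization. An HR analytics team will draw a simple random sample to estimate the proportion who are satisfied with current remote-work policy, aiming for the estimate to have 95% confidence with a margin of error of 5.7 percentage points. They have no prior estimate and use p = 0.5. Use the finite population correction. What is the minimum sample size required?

For 95% confidence, z = 1.96.
Unadjusted: n₀ = 1.96² × 0.50 × 0.50 / 0.057² ≈ 295.60, so n₀ = 296.
Finite population correction with N = 1,500: n = n₀ / (1 + (n₀−1)/N) = 296 / (1 + 295/1500) = 296 / 1.1967 ≈ 247.35.
Rounding up, n = 248.

248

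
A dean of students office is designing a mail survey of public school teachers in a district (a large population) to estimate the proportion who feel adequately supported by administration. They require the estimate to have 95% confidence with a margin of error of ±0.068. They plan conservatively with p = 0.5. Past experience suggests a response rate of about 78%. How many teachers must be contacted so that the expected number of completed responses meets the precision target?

For 95% confidence, z = 1.960.
Completed interviews needed: n₀ = 1.960² × 0.2500 / 0.068² ≈ 207.70 → 208.
At a 78% response rate, contacts needed = 208 / 0.78 ≈ 266.67 → 267.

267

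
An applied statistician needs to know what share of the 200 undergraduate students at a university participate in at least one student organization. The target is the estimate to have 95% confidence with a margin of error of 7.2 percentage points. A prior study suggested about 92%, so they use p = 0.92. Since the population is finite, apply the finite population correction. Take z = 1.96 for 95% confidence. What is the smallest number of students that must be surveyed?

Unadjusted: n₀ = 1.96² × 0.92 × 0.08 / 0.072² ≈ 54.54, so n₀ = 55.
Finite population correction with N = 200: n = n₀ / (1 + (n₀−1)/N) = 55 / (1 + 54/200) = 55 / 1.2700 ≈ 43.31.
Rounding up, n = 44.

44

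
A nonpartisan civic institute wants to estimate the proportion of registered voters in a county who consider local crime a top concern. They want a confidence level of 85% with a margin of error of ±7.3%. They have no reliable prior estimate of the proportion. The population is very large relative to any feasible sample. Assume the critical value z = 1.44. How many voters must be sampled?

With no prior estimate, use p = 0.5, giving p(1−p) = 0.25.
n = z²·p(1−p)/E² = 1.44² × 0.2500 / 0.073² = 2.0736 × 0.2500 / 0.005329 ≈ 97.28.
Rounding up gives n = 98.

98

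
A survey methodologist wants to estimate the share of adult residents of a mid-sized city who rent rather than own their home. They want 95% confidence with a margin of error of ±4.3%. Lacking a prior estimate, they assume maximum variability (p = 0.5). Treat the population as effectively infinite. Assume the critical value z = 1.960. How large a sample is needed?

With p = 0.5, p(1−p) = 0.25.
n = z²·p(1−p)/E² = 1.960² × 0.2500 / 0.043² = 3.8416 × 0.2500 / 0.001849 ≈ 519.42.
Rounding up gives n = 520.

520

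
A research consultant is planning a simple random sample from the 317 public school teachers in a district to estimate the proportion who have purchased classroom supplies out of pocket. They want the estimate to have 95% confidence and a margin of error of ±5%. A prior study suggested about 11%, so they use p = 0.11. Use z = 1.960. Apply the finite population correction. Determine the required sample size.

Unadjusted: n₀ = 1.960² × 0.11 × 0.89 / 0.050² ≈ 150.44, so n₀ = 151.
Finite population correction with N = 317: n = n₀ / (1 + (n₀−1)/N) = 151 / (1 + 150/317) = 151 / 1.4732 ≈ 102.50.
Rounding up, n = 103.

103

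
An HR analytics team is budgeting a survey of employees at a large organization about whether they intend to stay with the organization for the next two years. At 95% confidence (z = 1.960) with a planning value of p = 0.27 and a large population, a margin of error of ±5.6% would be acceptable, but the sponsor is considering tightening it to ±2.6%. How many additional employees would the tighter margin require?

879

At ±5.6%: n = 1.960² × 0.1971 / 0.056² ≈ 241.45 → 242.
At ±2.6%: n = 1.960² × 0.1971 / 0.026² ≈ 1120.09 → 1121.
Additional respondents: 1121 − 242 = 879.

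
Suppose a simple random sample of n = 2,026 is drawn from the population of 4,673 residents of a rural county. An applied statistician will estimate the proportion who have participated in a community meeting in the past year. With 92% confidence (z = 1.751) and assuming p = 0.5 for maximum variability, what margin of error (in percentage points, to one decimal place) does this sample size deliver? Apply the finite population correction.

1.5

Finite-population factor: (N−n)/(N−1) = (4673−2026)/(4673−1) = 0.5666.
SE(p̂) = √[p(1−p)/n · (N−n)/(N−1)] = √[0.2500/2026 × 0.5666] = 0.00836.
E = z × SE = 1.751 × 0.00836 = 0.01464 ≈ 1.5 percentage points.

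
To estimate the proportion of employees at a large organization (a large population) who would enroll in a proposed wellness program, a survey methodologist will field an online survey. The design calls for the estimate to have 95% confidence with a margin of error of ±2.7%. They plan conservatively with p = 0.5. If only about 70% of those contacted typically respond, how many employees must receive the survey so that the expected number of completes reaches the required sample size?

For 95% confidence, z = 1.960.
Completed interviews needed: n₀ = 1.960² × 0.2500 / 0.027² ≈ 1317.42 → 1318.
At a 70% response rate, contacts needed = 1318 / 0.70 ≈ 1882.86 → 1883.

1883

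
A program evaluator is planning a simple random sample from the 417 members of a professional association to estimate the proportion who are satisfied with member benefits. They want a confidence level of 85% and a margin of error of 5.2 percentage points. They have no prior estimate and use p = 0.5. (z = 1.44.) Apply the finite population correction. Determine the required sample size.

132

Unadjusted: n₀ = 1.44² × 0.50 × 0.50 / 0.052² ≈ 191.72, so n₀ = 192.
Finite population correction with N = 417: n = n₀ / (1 + (n₀−1)/N) = 192 / (1 + 191/417) = 192 / 1.4580 ≈ 131.68.
Rounding up, n = 132.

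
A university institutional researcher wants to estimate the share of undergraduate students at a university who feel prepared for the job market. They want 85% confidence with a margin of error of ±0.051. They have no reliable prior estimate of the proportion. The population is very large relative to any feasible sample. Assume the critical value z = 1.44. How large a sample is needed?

With no prior estimate, use p = 0.5, giving p(1−p) = 0.25.
n = z²·p(1−p)/E² = 1.44² × 0.2500 / 0.051² = 2.0736 × 0.2500 / 0.002601 ≈ 199.31.
Rounding up gives n = 200.

200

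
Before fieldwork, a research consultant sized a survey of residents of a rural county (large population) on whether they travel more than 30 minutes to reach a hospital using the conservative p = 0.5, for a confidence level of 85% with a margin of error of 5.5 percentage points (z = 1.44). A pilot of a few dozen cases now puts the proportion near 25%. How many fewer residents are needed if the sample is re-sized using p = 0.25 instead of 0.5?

Conservative (p = 0.5): n = 1.44² × 0.25 / 0.055² ≈ 171.37 → 172.
Using p = 0.25: p(1−p) = 0.1875, so n = 1.44² × 0.1875 / 0.055² ≈ 128.53 → 129.
Reduction: 172 − 129 = 43.

43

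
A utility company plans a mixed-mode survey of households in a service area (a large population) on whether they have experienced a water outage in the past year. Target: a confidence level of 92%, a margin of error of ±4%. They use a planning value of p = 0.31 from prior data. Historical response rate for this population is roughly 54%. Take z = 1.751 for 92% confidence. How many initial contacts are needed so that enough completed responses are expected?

760

Completed interviews needed: n₀ = 1.751² × 0.2139 / 0.040² ≈ 409.89 → 410.
At a 54% response rate, contacts needed = 410 / 0.54 ≈ 759.26 → 760.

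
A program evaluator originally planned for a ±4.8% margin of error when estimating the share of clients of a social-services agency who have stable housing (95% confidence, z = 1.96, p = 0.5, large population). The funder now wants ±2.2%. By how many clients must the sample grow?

1568

At ±4.8%: n = 1.96² × 0.2500 / 0.048² ≈ 416.84 → 417.
At ±2.2%: n = 1.96² × 0.2500 / 0.022² ≈ 1984.30 → 1985.
Additional respondents: 1985 − 417 = 1568.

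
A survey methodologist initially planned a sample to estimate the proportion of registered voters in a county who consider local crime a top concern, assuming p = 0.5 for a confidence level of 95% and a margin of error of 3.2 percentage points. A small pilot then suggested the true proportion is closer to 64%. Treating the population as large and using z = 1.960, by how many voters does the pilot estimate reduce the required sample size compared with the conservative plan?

Conservative (p = 0.5): n = 1.960² × 0.25 / 0.032² ≈ 937.89 → 938.
Using p = 0.64: p(1−p) = 0.2304, so n = 1.960² × 0.2304 / 0.032² ≈ 864.36 → 865.
Reduction: 938 − 865 = 73.

73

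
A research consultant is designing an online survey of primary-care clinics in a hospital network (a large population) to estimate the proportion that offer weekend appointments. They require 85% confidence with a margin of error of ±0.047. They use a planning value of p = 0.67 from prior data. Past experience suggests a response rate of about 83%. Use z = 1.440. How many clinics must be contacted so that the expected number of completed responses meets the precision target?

Completed interviews needed: n₀ = 1.440² × 0.2211 / 0.047² ≈ 207.55 → 208.
At an 83% response rate, contacts needed = 208 / 0.83 ≈ 250.60 → 251.

251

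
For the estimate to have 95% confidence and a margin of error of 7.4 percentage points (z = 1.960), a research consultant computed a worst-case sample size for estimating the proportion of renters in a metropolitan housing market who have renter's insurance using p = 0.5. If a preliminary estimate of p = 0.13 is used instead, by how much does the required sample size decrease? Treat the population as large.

Conservative (p = 0.5): n = 1.960² × 0.25 / 0.074² ≈ 175.38 → 176.
Using p = 0.13: p(1−p) = 0.1131, so n = 1.960² × 0.1131 / 0.074² ≈ 79.34 → 80.
Reduction: 176 − 80 = 96.

96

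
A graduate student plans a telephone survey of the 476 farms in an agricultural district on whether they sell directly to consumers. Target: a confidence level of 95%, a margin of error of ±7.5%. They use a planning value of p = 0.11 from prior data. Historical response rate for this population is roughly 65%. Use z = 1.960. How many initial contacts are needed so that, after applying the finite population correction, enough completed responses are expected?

91

Completed interviews needed (unadjusted): n₀ = 1.960² × 0.0979 / 0.075² ≈ 66.86 → 67.
FPC for N = 476: n = 67 / (1 + 66/476) = 67 / 1.1387 ≈ 58.84 → 59.
At a 65% response rate, contacts needed = 59 / 0.65 ≈ 90.77 → 91.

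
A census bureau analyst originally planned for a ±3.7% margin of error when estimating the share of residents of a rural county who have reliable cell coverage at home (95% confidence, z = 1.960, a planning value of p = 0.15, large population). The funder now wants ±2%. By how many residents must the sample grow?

At ±3.7%: n = 1.960² × 0.1275 / 0.037² ≈ 357.78 → 358.
At ±2%: n = 1.960² × 0.1275 / 0.020² ≈ 1224.51 → 1225.
Additional respondents: 1225 − 358 = 867.

867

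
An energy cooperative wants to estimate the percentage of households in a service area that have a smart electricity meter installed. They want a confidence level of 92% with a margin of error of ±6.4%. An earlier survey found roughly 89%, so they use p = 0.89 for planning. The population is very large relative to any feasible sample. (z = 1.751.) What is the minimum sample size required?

74

With p = 0.89, p(1−p) = 0.0979.
n = z²·p(1−p)/E² = 1.751² × 0.0979 / 0.064² = 3.0660 × 0.0979 / 0.004096 ≈ 73.28.
Rounding up gives n = 74.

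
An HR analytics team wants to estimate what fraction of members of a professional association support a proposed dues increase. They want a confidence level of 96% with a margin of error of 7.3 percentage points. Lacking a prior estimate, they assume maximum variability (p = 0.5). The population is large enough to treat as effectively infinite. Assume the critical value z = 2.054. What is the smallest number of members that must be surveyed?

198

With p = 0.5, p(1−p) = 0.25.
n = z²·p(1−p)/E² = 2.054² × 0.2500 / 0.073² = 4.2189 × 0.2500 / 0.005329 ≈ 197.92.
Rounding up gives n = 198.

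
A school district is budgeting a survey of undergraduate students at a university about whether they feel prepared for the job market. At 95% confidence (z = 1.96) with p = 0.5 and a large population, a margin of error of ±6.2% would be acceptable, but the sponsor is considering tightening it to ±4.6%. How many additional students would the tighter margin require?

204

At ±6.2%: n = 1.96² × 0.2500 / 0.062² ≈ 249.84 → 250.
At ±4.6%: n = 1.96² × 0.2500 / 0.046² ≈ 453.88 → 454.
Additional respondents: 454 − 250 = 204.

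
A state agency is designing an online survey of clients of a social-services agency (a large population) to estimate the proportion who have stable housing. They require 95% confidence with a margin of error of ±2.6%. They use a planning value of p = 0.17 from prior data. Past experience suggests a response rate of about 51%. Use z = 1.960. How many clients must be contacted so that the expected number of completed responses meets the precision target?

1573

Completed interviews needed: n₀ = 1.960² × 0.1411 / 0.026² ≈ 801.85 → 802.
At a 51% response rate, contacts needed = 802 / 0.51 ≈ 1572.55 → 1573.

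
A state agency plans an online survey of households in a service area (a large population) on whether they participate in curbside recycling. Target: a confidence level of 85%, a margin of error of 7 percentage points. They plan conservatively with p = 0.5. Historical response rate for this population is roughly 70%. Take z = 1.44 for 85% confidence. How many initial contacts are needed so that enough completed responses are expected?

Completed interviews needed: n₀ = 1.44² × 0.2500 / 0.070² ≈ 105.80 → 106.
At a 70% response rate, contacts needed = 106 / 0.70 ≈ 151.43 → 152.

152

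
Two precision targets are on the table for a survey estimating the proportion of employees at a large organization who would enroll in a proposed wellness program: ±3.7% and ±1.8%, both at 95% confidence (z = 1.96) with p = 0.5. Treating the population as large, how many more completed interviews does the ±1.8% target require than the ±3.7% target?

2263

At ±3.7%: n = 1.96² × 0.2500 / 0.037² ≈ 701.53 → 702.
At ±1.8%: n = 1.96² × 0.2500 / 0.018² ≈ 2964.20 → 2965.
Additional respondents: 2965 − 702 = 2263.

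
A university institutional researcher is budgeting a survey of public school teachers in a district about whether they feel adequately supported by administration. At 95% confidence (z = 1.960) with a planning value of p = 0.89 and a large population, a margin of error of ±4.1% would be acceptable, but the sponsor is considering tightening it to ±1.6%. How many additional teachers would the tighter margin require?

1246

At ±4.1%: n = 1.960² × 0.0979 / 0.041² ≈ 223.73 → 224.
At ±1.6%: n = 1.960² × 0.0979 / 0.016² ≈ 1469.11 → 1470.
Additional respondents: 1470 − 224 = 1246.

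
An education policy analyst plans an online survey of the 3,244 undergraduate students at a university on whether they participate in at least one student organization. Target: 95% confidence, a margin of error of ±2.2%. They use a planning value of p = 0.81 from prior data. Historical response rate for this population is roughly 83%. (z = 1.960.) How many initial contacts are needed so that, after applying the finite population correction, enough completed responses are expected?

Completed interviews needed (unadjusted): n₀ = 1.960² × 0.1539 / 0.022² ≈ 1221.53 → 1222.
FPC for N = 3,244: n = 1222 / (1 + 1221/3244) = 1222 / 1.3764 ≈ 887.83 → 888.
At an 83% response rate, contacts needed = 888 / 0.83 ≈ 1069.88 → 1070.

1070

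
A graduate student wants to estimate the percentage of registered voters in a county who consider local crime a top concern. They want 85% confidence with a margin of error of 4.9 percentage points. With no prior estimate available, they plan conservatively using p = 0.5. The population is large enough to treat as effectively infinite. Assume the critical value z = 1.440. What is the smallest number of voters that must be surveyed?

216

With p = 0.5, p(1−p) = 0.25.
n = z²·p(1−p)/E² = 1.440² × 0.2500 / 0.049² = 2.0736 × 0.2500 / 0.002401 ≈ 215.91.
Rounding up gives n = 216.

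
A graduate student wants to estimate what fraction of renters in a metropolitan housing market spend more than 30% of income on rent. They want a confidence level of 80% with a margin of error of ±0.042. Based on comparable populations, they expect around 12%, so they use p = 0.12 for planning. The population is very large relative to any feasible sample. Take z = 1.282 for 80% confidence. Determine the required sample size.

With p = 0.12, p(1−p) = 0.1056.
n = z²·p(1−p)/E² = 1.282² × 0.1056 / 0.042² = 1.6435 × 0.1056 / 0.001764 ≈ 98.39.
Rounding up gives n = 99.

99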